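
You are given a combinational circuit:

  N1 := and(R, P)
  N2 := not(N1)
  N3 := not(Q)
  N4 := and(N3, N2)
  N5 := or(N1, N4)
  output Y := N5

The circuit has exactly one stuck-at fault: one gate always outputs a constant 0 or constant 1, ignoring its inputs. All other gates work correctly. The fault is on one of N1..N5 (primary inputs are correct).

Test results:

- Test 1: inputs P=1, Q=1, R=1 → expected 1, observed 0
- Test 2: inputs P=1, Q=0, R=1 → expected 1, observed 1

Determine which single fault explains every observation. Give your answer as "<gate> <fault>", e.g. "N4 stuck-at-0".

N1 stuck-at-0

Fault-free values for test 1 (P=1, Q=1, R=1): N1=1, N2=0, N3=0, N4=0, N5=1, giving Y=1. Observed 0.
Test 1: faults giving observed 0 are {N1 stuck-at-0, N5 stuck-at-0}.
Test 2 (P=1, Q=0, R=1): fault-free N1=1, N2=0, N3=1, N4=0, N5=1 → 1; observed 1. Eliminates N5 stuck-at-0.
Only N1 stuck-at-0 is consistent with every test.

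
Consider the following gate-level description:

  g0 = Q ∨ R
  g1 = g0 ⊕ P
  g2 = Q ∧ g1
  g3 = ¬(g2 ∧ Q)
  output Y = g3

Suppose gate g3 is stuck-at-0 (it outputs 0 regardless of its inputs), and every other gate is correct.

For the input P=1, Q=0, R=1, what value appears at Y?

0

Propagate with g3 forced: g0=1, g1=0, g2=0, g3=0 [stuck-at-0].
So Y = 0. (Without the fault it would be 1.)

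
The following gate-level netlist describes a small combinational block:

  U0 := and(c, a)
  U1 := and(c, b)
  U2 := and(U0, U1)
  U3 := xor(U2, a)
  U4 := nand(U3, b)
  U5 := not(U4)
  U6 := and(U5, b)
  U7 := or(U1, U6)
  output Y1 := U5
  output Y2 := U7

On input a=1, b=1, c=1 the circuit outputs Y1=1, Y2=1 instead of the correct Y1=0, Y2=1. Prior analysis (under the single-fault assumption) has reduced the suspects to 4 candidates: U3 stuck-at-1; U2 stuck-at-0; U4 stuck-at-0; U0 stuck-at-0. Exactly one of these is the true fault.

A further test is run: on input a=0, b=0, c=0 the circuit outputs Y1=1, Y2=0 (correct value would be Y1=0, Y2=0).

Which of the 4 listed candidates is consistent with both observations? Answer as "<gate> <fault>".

U4 stuck-at-0

Evaluate each candidate on input a=0, b=0, c=0:
  U3 stuck-at-1: U0=0, U1=0, U2=0, U3=1 [stuck-at-1], U4=1, U5=0, U6=0, U7=0 → Y1=0, Y2=0 — eliminated
  U2 stuck-at-0: U0=0, U1=0, U2=0 [stuck-at-0], U3=0, U4=1, U5=0, U6=0, U7=0 → Y1=0, Y2=0 — eliminated
  U4 stuck-at-0: U0=0, U1=0, U2=0, U3=0, U4=0 [stuck-at-0], U5=1, U6=0, U7=0 → Y1=1, Y2=0 — matches
  U0 stuck-at-0: U0=0 [stuck-at-0], U1=0, U2=0, U3=0, U4=1, U5=0, U6=0, U7=0 → Y1=0, Y2=0 — eliminated
Only U4 stuck-at-0 reproduces the observed Y1=1, Y2=0.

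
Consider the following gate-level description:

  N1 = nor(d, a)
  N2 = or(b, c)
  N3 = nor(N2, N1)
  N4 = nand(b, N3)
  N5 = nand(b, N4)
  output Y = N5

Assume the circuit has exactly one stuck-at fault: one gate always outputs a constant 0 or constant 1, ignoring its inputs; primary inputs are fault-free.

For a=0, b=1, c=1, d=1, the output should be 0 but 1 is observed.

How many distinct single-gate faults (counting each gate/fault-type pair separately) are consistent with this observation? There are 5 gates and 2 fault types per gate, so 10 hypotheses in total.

Fault-free: N1=0, N2=1, N3=0, N4=1, N5=0 → 0. Observed 1.
  N1 stuck-at-0: output 0 ✗
  N1 stuck-at-1: output 0 ✗
  N2 stuck-at-0: output 1 ✓
  N2 stuck-at-1: output 0 ✗
  N3 stuck-at-0: output 0 ✗
  N3 stuck-at-1: output 1 ✓
  N4 stuck-at-0: output 1 ✓
  N4 stuck-at-1: output 0 ✗
  N5 stuck-at-0: output 0 ✗
  N5 stuck-at-1: output 1 ✓
Consistent faults: {N2 stuck-at-0, N3 stuck-at-1, N4 stuck-at-0, N5 stuck-at-1} — 4 in all.

4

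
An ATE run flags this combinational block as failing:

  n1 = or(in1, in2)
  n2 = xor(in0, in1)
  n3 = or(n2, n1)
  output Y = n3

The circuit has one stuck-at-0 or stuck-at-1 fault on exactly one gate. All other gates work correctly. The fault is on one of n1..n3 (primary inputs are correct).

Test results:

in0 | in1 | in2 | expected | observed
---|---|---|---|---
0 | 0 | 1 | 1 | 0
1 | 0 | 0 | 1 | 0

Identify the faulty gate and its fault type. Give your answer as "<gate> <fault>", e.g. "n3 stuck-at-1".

n3 stuck-at-0

Fault-free values for test 1 (in0=0, in1=0, in2=1): n1=1, n2=0, n3=1, giving Y=1. Observed 0.
Test 1: faults giving observed 0 are {n1 stuck-at-0, n3 stuck-at-0}.
Test 2 (in0=1, in1=0, in2=0): fault-free n1=0, n2=1, n3=1 → 1; observed 0. Eliminates n1 stuck-at-0.
Only n3 stuck-at-0 is consistent with every test.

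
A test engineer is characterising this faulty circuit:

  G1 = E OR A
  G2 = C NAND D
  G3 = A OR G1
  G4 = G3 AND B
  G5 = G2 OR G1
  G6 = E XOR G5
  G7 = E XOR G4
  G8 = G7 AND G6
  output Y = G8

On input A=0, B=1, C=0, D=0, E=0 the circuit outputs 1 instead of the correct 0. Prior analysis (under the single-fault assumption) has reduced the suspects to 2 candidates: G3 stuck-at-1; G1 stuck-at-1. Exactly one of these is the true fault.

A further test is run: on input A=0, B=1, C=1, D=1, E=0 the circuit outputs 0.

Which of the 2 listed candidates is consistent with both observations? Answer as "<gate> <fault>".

G3 stuck-at-1

Evaluate each candidate on input A=0, B=1, C=1, D=1, E=0:
  G3 stuck-at-1: G1=0, G2=0, G3=1 [stuck-at-1], G4=1, G5=0, G6=0, G7=1, G8=0 → 0 — matches
  G1 stuck-at-1: G1=1 [stuck-at-1], G2=0, G3=1, G4=1, G5=1, G6=1, G7=1, G8=1 → 1 — eliminated
Only G3 stuck-at-1 reproduces the observed 0.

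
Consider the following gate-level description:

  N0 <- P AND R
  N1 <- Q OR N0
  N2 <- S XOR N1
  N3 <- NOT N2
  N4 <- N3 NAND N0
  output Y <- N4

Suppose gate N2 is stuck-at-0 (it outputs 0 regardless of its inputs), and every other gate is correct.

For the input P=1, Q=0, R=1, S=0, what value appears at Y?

Propagate with N2 forced: N0=1, N1=1, N2=0 [stuck-at-0], N3=1, N4=0.
So Y = 0. (Without the fault it would be 1.)

0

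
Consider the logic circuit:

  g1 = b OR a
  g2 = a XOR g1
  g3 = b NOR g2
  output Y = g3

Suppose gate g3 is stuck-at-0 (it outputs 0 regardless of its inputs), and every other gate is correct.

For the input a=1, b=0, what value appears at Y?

Propagate with g3 forced: g1=1, g2=0, g3=0 [stuck-at-0].
So Y = 0. (Without the fault it would be 1.)

0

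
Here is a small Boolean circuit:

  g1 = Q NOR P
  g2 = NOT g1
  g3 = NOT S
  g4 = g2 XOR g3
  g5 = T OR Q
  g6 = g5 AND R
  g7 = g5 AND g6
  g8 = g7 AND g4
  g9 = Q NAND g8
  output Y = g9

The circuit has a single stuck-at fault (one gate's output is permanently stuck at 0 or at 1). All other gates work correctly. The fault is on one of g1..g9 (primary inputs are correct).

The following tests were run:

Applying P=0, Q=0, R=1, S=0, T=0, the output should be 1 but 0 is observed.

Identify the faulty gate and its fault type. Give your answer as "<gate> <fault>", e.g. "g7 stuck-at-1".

Fault-free values for test 1 (P=0, Q=0, R=1, S=0, T=0): g1=1, g2=0, g3=1, g4=1, g5=0, g6=0, g7=0, g8=0, g9=1, giving Y=1. Observed 0.
Test 1: faults giving observed 0 are {g9 stuck-at-0}.
Only g9 stuck-at-0 is consistent with every test.

g9 stuck-at-0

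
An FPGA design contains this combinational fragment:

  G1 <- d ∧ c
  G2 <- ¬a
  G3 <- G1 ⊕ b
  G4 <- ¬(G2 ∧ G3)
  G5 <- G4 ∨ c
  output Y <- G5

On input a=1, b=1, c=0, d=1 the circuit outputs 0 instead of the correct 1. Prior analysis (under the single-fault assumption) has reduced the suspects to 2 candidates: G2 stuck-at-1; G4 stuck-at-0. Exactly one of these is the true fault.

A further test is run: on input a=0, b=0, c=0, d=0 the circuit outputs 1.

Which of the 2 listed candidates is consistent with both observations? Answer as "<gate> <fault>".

Evaluate each candidate on input a=0, b=0, c=0, d=0:
  G2 stuck-at-1: G1=0, G2=1 [stuck-at-1], G3=0, G4=1, G5=1 → 1 — matches
  G4 stuck-at-0: G1=0, G2=1, G3=0, G4=0 [stuck-at-0], G5=0 → 0 — eliminated
Only G2 stuck-at-1 reproduces the observed 1.

G2 stuck-at-1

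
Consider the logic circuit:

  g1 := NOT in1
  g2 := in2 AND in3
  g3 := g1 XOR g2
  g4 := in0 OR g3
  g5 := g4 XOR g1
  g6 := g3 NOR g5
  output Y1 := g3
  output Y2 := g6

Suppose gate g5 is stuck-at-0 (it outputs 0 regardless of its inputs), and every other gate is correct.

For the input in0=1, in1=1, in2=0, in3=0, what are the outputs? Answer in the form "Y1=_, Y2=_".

Y1=0, Y2=1

Propagate with g5 forced: g1=0, g2=0, g3=0, g4=1, g5=0 [stuck-at-0], g6=1.
So the outputs are Y1=0, Y2=1. (Without the fault they would be Y1=0, Y2=0.)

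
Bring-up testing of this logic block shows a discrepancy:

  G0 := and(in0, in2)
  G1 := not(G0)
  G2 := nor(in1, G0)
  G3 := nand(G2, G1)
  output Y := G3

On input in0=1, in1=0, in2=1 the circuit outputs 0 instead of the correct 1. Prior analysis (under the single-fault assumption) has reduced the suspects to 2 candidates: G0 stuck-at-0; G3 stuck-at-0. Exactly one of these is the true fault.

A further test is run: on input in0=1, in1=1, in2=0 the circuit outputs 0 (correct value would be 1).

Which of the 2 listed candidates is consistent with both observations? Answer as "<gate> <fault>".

G3 stuck-at-0

Evaluate each candidate on input in0=1, in1=1, in2=0:
  G0 stuck-at-0: G0=0 [stuck-at-0], G1=1, G2=0, G3=1 → 1 — eliminated
  G3 stuck-at-0: G0=0, G1=1, G2=0, G3=0 [stuck-at-0] → 0 — matches
Only G3 stuck-at-0 reproduces the observed 0.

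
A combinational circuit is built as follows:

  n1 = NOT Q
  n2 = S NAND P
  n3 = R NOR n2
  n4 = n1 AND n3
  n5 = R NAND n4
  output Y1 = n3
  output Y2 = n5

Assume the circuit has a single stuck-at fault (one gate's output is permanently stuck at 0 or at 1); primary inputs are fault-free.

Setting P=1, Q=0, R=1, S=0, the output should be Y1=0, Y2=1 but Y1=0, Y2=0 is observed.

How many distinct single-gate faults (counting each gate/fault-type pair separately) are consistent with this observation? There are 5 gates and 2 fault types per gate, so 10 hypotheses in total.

2

Fault-free: n1=1, n2=1, n3=0, n4=0, n5=1 → Y1=0, Y2=1. Observed Y1=0, Y2=0.
  n1 stuck-at-0: output Y1=0, Y2=1 ✗
  n1 stuck-at-1: output Y1=0, Y2=1 ✗
  n2 stuck-at-0: output Y1=0, Y2=1 ✗
  n2 stuck-at-1: output Y1=0, Y2=1 ✗
  n3 stuck-at-0: output Y1=0, Y2=1 ✗
  n3 stuck-at-1: output Y1=1, Y2=0 ✗
  n4 stuck-at-0: output Y1=0, Y2=1 ✗
  n4 stuck-at-1: output Y1=0, Y2=0 ✓
  n5 stuck-at-0: output Y1=0, Y2=0 ✓
  n5 stuck-at-1: output Y1=0, Y2=1 ✗
Consistent faults: {n4 stuck-at-1, n5 stuck-at-0} — 2 in all.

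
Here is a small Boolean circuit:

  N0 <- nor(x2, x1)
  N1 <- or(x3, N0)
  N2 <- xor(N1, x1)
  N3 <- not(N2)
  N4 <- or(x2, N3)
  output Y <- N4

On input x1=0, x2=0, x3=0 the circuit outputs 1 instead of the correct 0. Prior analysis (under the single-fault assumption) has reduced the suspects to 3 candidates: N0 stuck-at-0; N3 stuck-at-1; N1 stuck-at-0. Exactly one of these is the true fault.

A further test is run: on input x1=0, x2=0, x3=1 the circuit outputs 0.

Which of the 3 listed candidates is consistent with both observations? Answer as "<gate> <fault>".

Evaluate each candidate on input x1=0, x2=0, x3=1:
  N0 stuck-at-0: N0=0 [stuck-at-0], N1=1, N2=1, N3=0, N4=0 → 0 — matches
  N3 stuck-at-1: N0=1, N1=1, N2=1, N3=1 [stuck-at-1], N4=1 → 1 — eliminated
  N1 stuck-at-0: N0=1, N1=0 [stuck-at-0], N2=0, N3=1, N4=1 → 1 — eliminated
Only N0 stuck-at-0 reproduces the observed 0.

N0 stuck-at-0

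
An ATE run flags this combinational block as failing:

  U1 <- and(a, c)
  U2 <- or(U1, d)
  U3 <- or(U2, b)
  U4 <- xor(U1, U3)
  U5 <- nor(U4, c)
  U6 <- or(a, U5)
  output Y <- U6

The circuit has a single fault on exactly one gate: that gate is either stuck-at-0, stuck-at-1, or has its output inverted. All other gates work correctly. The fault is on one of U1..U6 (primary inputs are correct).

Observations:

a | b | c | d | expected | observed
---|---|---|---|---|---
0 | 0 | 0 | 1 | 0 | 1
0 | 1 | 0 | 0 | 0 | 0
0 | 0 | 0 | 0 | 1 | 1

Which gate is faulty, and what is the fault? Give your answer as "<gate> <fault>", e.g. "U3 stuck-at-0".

U2 stuck-at-0

Fault-free values for test 1 (a=0, b=0, c=0, d=1): U1=0, U2=1, U3=1, U4=1, U5=0, U6=0, giving Y=0. Observed 1.
Test 1: faults giving observed 1 are {U1 stuck-at-1, U1 inverted output, U2 stuck-at-0, U2 inverted output, U3 stuck-at-0, U3 inverted output, U4 stuck-at-0, U4 inverted output, U5 stuck-at-1, U5 inverted output, U6 stuck-at-1, U6 inverted output}.
Test 2 (a=0, b=1, c=0, d=0): fault-free U1=0, U2=0, U3=1, U4=1, U5=0, U6=0 → 0; observed 0. Eliminates U1 stuck-at-1, U1 inverted output, U3 stuck-at-0, U3 inverted output, U4 stuck-at-0, U4 inverted output, U5 stuck-at-1, U5 inverted output, U6 stuck-at-1, U6 inverted output.
Test 3 (a=0, b=0, c=0, d=0): fault-free U1=0, U2=0, U3=0, U4=0, U5=1, U6=1 → 1; observed 1. Eliminates U2 inverted output.
Only U2 stuck-at-0 is consistent with every test.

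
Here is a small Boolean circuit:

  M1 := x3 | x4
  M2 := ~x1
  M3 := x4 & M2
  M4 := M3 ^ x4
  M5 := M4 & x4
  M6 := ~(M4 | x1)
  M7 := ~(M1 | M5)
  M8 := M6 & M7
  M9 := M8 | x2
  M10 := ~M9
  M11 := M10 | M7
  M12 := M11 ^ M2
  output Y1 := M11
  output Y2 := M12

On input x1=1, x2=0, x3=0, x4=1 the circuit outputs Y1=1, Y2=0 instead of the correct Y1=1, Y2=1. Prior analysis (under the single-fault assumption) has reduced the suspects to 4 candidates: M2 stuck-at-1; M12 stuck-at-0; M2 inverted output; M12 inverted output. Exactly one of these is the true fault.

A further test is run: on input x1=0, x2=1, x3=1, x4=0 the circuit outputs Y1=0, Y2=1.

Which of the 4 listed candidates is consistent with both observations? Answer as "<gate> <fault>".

Evaluate each candidate on input x1=0, x2=1, x3=1, x4=0:
  M2 stuck-at-1: M1=1, M2=1 [stuck-at-1], M3=0, M4=0, M5=0, M6=1, M7=0, M8=0, M9=1, M10=0, M11=0, M12=1 → Y1=0, Y2=1 — matches
  M12 stuck-at-0: M1=1, M2=1, M3=0, M4=0, M5=0, M6=1, M7=0, M8=0, M9=1, M10=0, M11=0, M12=0 [stuck-at-0] → Y1=0, Y2=0 — eliminated
  M2 inverted output: M1=1, M2=0 [inverted output], M3=0, M4=0, M5=0, M6=1, M7=0, M8=0, M9=1, M10=0, M11=0, M12=0 → Y1=0, Y2=0 — eliminated
  M12 inverted output: M1=1, M2=1, M3=0, M4=0, M5=0, M6=1, M7=0, M8=0, M9=1, M10=0, M11=0, M12=0 [inverted output] → Y1=0, Y2=0 — eliminated
Only M2 stuck-at-1 reproduces the observed Y1=0, Y2=1.

M2 stuck-at-1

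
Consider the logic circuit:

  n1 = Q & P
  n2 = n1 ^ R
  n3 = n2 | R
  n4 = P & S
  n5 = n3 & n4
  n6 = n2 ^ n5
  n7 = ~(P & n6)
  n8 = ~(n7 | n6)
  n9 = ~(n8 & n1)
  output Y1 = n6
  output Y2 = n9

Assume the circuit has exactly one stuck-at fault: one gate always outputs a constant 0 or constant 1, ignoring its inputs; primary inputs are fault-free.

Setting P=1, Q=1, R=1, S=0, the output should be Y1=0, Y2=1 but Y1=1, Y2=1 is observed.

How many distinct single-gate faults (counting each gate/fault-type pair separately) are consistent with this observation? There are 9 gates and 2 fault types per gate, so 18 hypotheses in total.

Fault-free: n1=1, n2=0, n3=1, n4=0, n5=0, n6=0, n7=1, n8=0, n9=1 → Y1=0, Y2=1. Observed Y1=1, Y2=1.
  n1: stuck-at-0 ✓; others ✗
  n2: stuck-at-1 ✓; others ✗
  n3: none of the 2 fault types match ✗
  n4: stuck-at-1 ✓; others ✗
  n5: stuck-at-1 ✓; others ✗
  n6: stuck-at-1 ✓; others ✗
  n7: none of the 2 fault types match ✗
  n8: none of the 2 fault types match ✗
  n9: none of the 2 fault types match ✗
Consistent faults: {n1 stuck-at-0, n2 stuck-at-1, n4 stuck-at-1, n5 stuck-at-1, n6 stuck-at-1} — 5 in all.

5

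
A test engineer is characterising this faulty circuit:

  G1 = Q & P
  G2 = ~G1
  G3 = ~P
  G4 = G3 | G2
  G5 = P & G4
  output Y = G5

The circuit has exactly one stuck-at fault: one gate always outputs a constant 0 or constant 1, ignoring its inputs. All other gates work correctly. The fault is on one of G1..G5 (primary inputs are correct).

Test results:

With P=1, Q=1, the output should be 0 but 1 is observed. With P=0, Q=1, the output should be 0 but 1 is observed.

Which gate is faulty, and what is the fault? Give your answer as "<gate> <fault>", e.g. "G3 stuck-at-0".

Fault-free values for test 1 (P=1, Q=1): G1=1, G2=0, G3=0, G4=0, G5=0, giving Y=0. Observed 1.
Test 1: faults giving observed 1 are {G1 stuck-at-0, G2 stuck-at-1, G3 stuck-at-1, G4 stuck-at-1, G5 stuck-at-1}.
Test 2 (P=0, Q=1): fault-free G1=0, G2=1, G3=1, G4=1, G5=0 → 0; observed 1. Eliminates G1 stuck-at-0, G2 stuck-at-1, G3 stuck-at-1, G4 stuck-at-1.
Only G5 stuck-at-1 is consistent with every test.

G5 stuck-at-1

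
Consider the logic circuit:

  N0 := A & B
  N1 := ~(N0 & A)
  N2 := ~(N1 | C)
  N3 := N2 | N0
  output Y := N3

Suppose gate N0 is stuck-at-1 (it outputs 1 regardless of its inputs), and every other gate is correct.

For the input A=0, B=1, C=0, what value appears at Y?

1

Propagate with N0 forced: N0=1 [stuck-at-1], N1=1, N2=0, N3=1.
So Y = 1. (Without the fault it would be 0.)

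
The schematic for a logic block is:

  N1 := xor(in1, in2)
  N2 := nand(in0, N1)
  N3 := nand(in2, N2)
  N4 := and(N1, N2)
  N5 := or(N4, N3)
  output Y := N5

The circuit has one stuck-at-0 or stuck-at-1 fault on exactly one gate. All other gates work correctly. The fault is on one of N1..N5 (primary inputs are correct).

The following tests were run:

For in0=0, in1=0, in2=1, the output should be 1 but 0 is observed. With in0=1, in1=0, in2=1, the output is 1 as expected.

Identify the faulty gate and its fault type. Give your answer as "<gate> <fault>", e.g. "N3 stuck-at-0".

Fault-free values for test 1 (in0=0, in1=0, in2=1): N1=1, N2=1, N3=0, N4=1, N5=1, giving Y=1. Observed 0.
Test 1: faults giving observed 0 are {N1 stuck-at-0, N4 stuck-at-0, N5 stuck-at-0}.
Test 2 (in0=1, in1=0, in2=1): fault-free N1=1, N2=0, N3=1, N4=0, N5=1 → 1; observed 1. Eliminates N1 stuck-at-0, N5 stuck-at-0.
Only N4 stuck-at-0 is consistent with every test.

N4 stuck-at-0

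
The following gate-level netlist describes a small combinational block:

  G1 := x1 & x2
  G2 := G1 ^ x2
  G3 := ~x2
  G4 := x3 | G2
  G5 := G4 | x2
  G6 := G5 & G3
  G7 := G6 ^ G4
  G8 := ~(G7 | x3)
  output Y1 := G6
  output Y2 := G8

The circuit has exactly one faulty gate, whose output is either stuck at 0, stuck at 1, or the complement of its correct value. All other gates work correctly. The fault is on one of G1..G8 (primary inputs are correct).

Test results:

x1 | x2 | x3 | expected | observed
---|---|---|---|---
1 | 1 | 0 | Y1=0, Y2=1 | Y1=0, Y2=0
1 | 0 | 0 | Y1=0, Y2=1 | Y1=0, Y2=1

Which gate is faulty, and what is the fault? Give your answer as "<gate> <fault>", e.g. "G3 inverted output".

Fault-free values for test 1 (x1=1, x2=1, x3=0): G1=1, G2=0, G3=0, G4=0, G5=1, G6=0, G7=0, G8=1, giving Y1=0, Y2=1. Observed Y1=0, Y2=0.
Test 1: faults giving observed Y1=0, Y2=0 are {G1 stuck-at-0, G1 inverted output, G2 stuck-at-1, G2 inverted output, G4 stuck-at-1, G4 inverted output, G7 stuck-at-1, G7 inverted output, G8 stuck-at-0, G8 inverted output}.
Test 2 (x1=1, x2=0, x3=0): fault-free G1=0, G2=0, G3=1, G4=0, G5=0, G6=0, G7=0, G8=1 → Y1=0, Y2=1; observed Y1=0, Y2=1. Eliminates G1 inverted output, G2 stuck-at-1, G2 inverted output, G4 stuck-at-1, G4 inverted output, G7 stuck-at-1, G7 inverted output, G8 stuck-at-0, G8 inverted output.
Only G1 stuck-at-0 is consistent with every test.

G1 stuck-at-0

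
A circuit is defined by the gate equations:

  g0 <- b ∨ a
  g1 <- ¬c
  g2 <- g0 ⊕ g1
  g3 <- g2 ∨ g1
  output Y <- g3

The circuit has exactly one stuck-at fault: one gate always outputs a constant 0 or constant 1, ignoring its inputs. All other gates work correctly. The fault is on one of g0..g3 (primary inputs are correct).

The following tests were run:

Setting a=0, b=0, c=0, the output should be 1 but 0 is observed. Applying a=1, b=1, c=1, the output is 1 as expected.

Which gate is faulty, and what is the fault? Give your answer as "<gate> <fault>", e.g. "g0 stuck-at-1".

Fault-free values for test 1 (a=0, b=0, c=0): g0=0, g1=1, g2=1, g3=1, giving Y=1. Observed 0.
Test 1: faults giving observed 0 are {g1 stuck-at-0, g3 stuck-at-0}.
Test 2 (a=1, b=1, c=1): fault-free g0=1, g1=0, g2=1, g3=1 → 1; observed 1. Eliminates g3 stuck-at-0.
Only g1 stuck-at-0 is consistent with every test.

g1 stuck-at-0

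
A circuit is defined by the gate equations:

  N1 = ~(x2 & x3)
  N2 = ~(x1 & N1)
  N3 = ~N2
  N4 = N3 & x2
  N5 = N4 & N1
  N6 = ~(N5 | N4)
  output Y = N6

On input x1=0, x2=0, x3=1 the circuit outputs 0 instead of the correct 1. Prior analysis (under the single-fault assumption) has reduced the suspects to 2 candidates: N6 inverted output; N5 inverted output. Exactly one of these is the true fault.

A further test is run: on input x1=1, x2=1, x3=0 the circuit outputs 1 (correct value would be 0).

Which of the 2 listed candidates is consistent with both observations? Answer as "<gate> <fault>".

N6 inverted output

Evaluate each candidate on input x1=1, x2=1, x3=0:
  N6 inverted output: N1=1, N2=0, N3=1, N4=1, N5=1, N6=1 [inverted output] → 1 — matches
  N5 inverted output: N1=1, N2=0, N3=1, N4=1, N5=0 [inverted output], N6=0 → 0 — eliminated
Only N6 inverted output reproduces the observed 1.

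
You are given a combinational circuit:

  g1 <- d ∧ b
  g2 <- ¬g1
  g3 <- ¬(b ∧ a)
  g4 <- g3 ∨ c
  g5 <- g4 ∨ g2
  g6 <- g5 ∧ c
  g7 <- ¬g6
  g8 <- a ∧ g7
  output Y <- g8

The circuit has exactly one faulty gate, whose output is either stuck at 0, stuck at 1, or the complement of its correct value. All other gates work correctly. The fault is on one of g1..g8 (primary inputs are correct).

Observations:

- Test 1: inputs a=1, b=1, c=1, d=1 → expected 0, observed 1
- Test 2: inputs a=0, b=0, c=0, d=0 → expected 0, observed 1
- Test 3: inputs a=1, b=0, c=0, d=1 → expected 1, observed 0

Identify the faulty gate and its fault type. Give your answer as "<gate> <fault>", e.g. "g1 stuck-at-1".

g8 inverted output

Fault-free values for test 1 (a=1, b=1, c=1, d=1): g1=1, g2=0, g3=0, g4=1, g5=1, g6=1, g7=0, g8=0, giving Y=0. Observed 1.
Test 1: faults giving observed 1 are {g4 stuck-at-0, g4 inverted output, g5 stuck-at-0, g5 inverted output, g6 stuck-at-0, g6 inverted output, g7 stuck-at-1, g7 inverted output, g8 stuck-at-1, g8 inverted output}.
Test 2 (a=0, b=0, c=0, d=0): fault-free g1=0, g2=1, g3=1, g4=1, g5=1, g6=0, g7=1, g8=0 → 0; observed 1. Eliminates g4 stuck-at-0, g4 inverted output, g5 stuck-at-0, g5 inverted output, g6 stuck-at-0, g6 inverted output, g7 stuck-at-1, g7 inverted output.
Test 3 (a=1, b=0, c=0, d=1): fault-free g1=0, g2=1, g3=1, g4=1, g5=1, g6=0, g7=1, g8=1 → 1; observed 0. Eliminates g8 stuck-at-1.
Only g8 inverted output is consistent with every test.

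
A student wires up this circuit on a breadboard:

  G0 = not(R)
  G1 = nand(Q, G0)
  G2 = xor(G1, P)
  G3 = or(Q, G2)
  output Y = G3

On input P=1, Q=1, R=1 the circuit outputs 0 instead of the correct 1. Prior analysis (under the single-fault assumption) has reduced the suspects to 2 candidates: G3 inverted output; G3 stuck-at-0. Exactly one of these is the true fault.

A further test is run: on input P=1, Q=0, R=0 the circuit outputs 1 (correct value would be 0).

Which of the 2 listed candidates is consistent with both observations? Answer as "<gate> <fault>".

Evaluate each candidate on input P=1, Q=0, R=0:
  G3 inverted output: G0=1, G1=1, G2=0, G3=1 [inverted output] → 1 — matches
  G3 stuck-at-0: G0=1, G1=1, G2=0, G3=0 [stuck-at-0] → 0 — eliminated
Only G3 inverted output reproduces the observed 1.

G3 inverted output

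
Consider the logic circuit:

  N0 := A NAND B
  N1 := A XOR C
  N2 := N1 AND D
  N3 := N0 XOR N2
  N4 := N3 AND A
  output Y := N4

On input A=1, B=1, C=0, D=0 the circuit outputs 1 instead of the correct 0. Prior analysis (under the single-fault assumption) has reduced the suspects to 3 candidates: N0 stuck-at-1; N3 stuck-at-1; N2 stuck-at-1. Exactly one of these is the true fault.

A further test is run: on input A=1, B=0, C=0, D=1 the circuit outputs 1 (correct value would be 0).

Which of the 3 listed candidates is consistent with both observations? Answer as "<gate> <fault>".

N3 stuck-at-1

Evaluate each candidate on input A=1, B=0, C=0, D=1:
  N0 stuck-at-1: N0=1 [stuck-at-1], N1=1, N2=1, N3=0, N4=0 → 0 — eliminated
  N3 stuck-at-1: N0=1, N1=1, N2=1, N3=1 [stuck-at-1], N4=1 → 1 — matches
  N2 stuck-at-1: N0=1, N1=1, N2=1 [stuck-at-1], N3=0, N4=0 → 0 — eliminated
Only N3 stuck-at-1 reproduces the observed 1.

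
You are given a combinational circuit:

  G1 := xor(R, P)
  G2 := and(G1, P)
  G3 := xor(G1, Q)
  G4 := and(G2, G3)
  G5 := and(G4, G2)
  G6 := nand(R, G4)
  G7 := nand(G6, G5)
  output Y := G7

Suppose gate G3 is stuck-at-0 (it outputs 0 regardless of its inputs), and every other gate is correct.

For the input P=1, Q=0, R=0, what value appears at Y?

Propagate with G3 forced: G1=1, G2=1, G3=0 [stuck-at-0], G4=0, G5=0, G6=1, G7=1.
So Y = 1. (Without the fault it would be 0.)

1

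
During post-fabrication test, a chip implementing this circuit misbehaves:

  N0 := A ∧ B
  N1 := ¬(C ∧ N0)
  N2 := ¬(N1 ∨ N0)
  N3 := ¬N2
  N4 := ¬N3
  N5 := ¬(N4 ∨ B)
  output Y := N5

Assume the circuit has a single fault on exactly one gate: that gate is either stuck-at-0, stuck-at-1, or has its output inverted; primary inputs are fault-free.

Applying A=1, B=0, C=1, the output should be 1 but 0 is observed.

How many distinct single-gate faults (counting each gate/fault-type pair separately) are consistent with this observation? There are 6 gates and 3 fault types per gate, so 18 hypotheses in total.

Fault-free: N0=0, N1=1, N2=0, N3=1, N4=0, N5=1 → 1. Observed 0.
  N0: none of the 3 fault types match ✗
  N1: stuck-at-0, inverted output ✓; others ✗
  N2: stuck-at-1, inverted output ✓; others ✗
  N3: stuck-at-0, inverted output ✓; others ✗
  N4: stuck-at-1, inverted output ✓; others ✗
  N5: stuck-at-0, inverted output ✓; others ✗
Consistent faults: {N1 stuck-at-0, N1 inverted output, N2 stuck-at-1, N2 inverted output, N3 stuck-at-0, N3 inverted output, N4 stuck-at-1, N4 inverted output, N5 stuck-at-0, N5 inverted output} — 10 in all.

10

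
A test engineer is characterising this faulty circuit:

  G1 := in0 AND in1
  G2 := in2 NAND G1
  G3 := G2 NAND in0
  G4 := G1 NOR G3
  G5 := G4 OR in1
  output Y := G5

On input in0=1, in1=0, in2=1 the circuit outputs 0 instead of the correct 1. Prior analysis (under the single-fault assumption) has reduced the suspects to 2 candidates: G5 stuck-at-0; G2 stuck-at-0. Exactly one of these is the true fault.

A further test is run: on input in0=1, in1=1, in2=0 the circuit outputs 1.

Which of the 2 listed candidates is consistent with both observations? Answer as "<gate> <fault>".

Evaluate each candidate on input in0=1, in1=1, in2=0:
  G5 stuck-at-0: G1=1, G2=1, G3=0, G4=0, G5=0 [stuck-at-0] → 0 — eliminated
  G2 stuck-at-0: G1=1, G2=0 [stuck-at-0], G3=1, G4=0, G5=1 → 1 — matches
Only G2 stuck-at-0 reproduces the observed 1.

G2 stuck-at-0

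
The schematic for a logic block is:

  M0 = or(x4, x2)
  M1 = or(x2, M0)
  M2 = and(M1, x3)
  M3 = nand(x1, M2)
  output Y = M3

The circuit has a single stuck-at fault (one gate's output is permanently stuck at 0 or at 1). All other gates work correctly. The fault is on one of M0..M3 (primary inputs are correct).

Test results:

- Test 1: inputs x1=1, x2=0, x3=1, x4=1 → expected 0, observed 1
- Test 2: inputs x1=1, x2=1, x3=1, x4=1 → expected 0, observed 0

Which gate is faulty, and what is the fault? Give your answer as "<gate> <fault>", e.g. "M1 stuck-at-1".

Fault-free values for test 1 (x1=1, x2=0, x3=1, x4=1): M0=1, M1=1, M2=1, M3=0, giving Y=0. Observed 1.
Test 1: faults giving observed 1 are {M0 stuck-at-0, M1 stuck-at-0, M2 stuck-at-0, M3 stuck-at-1}.
Test 2 (x1=1, x2=1, x3=1, x4=1): fault-free M0=1, M1=1, M2=1, M3=0 → 0; observed 0. Eliminates M1 stuck-at-0, M2 stuck-at-0, M3 stuck-at-1.
Only M0 stuck-at-0 is consistent with every test.

M0 stuck-at-0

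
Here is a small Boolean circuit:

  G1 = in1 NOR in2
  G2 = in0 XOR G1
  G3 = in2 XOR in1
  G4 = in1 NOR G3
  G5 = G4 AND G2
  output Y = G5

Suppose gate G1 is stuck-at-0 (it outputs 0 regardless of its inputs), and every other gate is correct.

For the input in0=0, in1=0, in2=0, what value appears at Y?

0

Propagate with G1 forced: G1=0 [stuck-at-0], G2=0, G3=0, G4=1, G5=0.
So Y = 0. (Without the fault it would be 1.)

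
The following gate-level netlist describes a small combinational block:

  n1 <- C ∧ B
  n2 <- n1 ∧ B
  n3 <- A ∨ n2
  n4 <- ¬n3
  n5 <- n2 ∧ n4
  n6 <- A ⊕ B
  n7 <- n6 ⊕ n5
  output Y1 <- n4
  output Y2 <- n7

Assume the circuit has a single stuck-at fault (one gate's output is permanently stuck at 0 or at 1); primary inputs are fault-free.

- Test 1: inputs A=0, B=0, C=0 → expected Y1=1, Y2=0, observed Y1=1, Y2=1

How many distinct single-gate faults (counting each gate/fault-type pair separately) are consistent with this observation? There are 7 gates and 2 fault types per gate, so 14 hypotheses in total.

3

Fault-free: n1=0, n2=0, n3=0, n4=1, n5=0, n6=0, n7=0 → Y1=1, Y2=0. Observed Y1=1, Y2=1.
  n1 stuck-at-0: output Y1=1, Y2=0 ✗
  n1 stuck-at-1: output Y1=1, Y2=0 ✗
  n2 stuck-at-0: output Y1=1, Y2=0 ✗
  n2 stuck-at-1: output Y1=0, Y2=0 ✗
  n3 stuck-at-0: output Y1=1, Y2=0 ✗
  n3 stuck-at-1: output Y1=0, Y2=0 ✗
  n4 stuck-at-0: output Y1=0, Y2=0 ✗
  n4 stuck-at-1: output Y1=1, Y2=0 ✗
  n5 stuck-at-0: output Y1=1, Y2=0 ✗
  n5 stuck-at-1: output Y1=1, Y2=1 ✓
  n6 stuck-at-0: output Y1=1, Y2=0 ✗
  n6 stuck-at-1: output Y1=1, Y2=1 ✓
  n7 stuck-at-0: output Y1=1, Y2=0 ✗
  n7 stuck-at-1: output Y1=1, Y2=1 ✓
Consistent faults: {n5 stuck-at-1, n6 stuck-at-1, n7 stuck-at-1} — 3 in all.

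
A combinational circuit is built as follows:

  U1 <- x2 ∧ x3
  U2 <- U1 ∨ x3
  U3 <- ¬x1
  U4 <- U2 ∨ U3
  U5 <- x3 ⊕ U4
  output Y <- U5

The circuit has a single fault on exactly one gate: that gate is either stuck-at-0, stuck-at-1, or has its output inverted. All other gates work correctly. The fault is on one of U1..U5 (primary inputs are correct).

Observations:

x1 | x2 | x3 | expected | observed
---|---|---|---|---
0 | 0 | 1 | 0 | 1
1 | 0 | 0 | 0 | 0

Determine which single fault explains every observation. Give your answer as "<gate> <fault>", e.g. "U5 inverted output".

U4 stuck-at-0

Fault-free values for test 1 (x1=0, x2=0, x3=1): U1=0, U2=1, U3=1, U4=1, U5=0, giving Y=0. Observed 1.
Test 1: faults giving observed 1 are {U4 stuck-at-0, U4 inverted output, U5 stuck-at-1, U5 inverted output}.
Test 2 (x1=1, x2=0, x3=0): fault-free U1=0, U2=0, U3=0, U4=0, U5=0 → 0; observed 0. Eliminates U4 inverted output, U5 stuck-at-1, U5 inverted output.
Only U4 stuck-at-0 is consistent with every test.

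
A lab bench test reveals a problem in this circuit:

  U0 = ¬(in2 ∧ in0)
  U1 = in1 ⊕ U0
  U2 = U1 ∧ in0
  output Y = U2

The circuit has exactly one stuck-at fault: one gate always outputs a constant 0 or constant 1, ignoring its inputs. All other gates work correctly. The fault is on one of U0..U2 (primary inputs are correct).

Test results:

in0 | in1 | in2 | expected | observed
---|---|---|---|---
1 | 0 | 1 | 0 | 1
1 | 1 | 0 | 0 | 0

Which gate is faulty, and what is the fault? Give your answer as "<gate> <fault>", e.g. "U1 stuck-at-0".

Fault-free values for test 1 (in0=1, in1=0, in2=1): U0=0, U1=0, U2=0, giving Y=0. Observed 1.
Test 1: faults giving observed 1 are {U0 stuck-at-1, U1 stuck-at-1, U2 stuck-at-1}.
Test 2 (in0=1, in1=1, in2=0): fault-free U0=1, U1=0, U2=0 → 0; observed 0. Eliminates U1 stuck-at-1, U2 stuck-at-1.
Only U0 stuck-at-1 is consistent with every test.

U0 stuck-at-1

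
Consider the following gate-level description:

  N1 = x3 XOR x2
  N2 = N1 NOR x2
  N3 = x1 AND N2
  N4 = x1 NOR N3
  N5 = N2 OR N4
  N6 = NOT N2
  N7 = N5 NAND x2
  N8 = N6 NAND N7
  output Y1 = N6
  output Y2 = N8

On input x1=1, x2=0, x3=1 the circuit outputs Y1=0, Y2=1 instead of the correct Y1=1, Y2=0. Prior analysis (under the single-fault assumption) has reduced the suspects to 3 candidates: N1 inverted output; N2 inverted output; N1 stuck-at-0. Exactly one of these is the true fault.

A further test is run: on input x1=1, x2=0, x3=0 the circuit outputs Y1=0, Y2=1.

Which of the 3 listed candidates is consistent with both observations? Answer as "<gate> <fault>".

N1 stuck-at-0

Evaluate each candidate on input x1=1, x2=0, x3=0:
  N1 inverted output: N1=1 [inverted output], N2=0, N3=0, N4=0, N5=0, N6=1, N7=1, N8=0 → Y1=1, Y2=0 — eliminated
  N2 inverted output: N1=0, N2=0 [inverted output], N3=0, N4=0, N5=0, N6=1, N7=1, N8=0 → Y1=1, Y2=0 — eliminated
  N1 stuck-at-0: N1=0 [stuck-at-0], N2=1, N3=1, N4=0, N5=1, N6=0, N7=1, N8=1 → Y1=0, Y2=1 — matches
Only N1 stuck-at-0 reproduces the observed Y1=0, Y2=1.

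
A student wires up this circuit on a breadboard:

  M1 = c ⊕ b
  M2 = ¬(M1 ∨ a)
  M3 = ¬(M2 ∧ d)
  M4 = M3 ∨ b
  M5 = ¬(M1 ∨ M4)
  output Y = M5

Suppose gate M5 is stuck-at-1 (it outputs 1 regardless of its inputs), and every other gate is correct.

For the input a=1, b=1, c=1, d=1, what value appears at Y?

1

Propagate with M5 forced: M1=0, M2=0, M3=1, M4=1, M5=1 [stuck-at-1].
So Y = 1. (Without the fault it would be 0.)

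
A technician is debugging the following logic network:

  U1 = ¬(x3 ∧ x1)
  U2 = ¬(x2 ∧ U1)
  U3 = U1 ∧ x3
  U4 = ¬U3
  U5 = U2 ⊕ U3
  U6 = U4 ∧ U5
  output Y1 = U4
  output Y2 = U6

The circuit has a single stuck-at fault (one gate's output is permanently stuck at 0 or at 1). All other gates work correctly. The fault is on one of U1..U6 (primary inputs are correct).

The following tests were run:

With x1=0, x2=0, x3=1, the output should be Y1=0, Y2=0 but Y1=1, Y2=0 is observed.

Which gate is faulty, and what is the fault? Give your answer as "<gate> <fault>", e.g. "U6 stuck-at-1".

Fault-free values for test 1 (x1=0, x2=0, x3=1): U1=1, U2=1, U3=1, U4=0, U5=0, U6=0, giving Y1=0, Y2=0. Observed Y1=1, Y2=0.
Test 1: faults giving observed Y1=1, Y2=0 are {U4 stuck-at-1}.
Only U4 stuck-at-1 is consistent with every test.

U4 stuck-at-1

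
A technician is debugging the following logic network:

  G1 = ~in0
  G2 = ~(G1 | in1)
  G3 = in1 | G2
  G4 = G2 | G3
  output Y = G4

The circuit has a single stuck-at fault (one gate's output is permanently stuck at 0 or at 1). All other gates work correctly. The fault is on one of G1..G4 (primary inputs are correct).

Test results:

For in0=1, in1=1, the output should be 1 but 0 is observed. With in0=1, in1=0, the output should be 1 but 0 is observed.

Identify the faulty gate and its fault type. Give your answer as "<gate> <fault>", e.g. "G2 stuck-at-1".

G4 stuck-at-0

Fault-free values for test 1 (in0=1, in1=1): G1=0, G2=0, G3=1, G4=1, giving Y=1. Observed 0.
Test 1: faults giving observed 0 are {G3 stuck-at-0, G4 stuck-at-0}.
Test 2 (in0=1, in1=0): fault-free G1=0, G2=1, G3=1, G4=1 → 1; observed 0. Eliminates G3 stuck-at-0.
Only G4 stuck-at-0 is consistent with every test.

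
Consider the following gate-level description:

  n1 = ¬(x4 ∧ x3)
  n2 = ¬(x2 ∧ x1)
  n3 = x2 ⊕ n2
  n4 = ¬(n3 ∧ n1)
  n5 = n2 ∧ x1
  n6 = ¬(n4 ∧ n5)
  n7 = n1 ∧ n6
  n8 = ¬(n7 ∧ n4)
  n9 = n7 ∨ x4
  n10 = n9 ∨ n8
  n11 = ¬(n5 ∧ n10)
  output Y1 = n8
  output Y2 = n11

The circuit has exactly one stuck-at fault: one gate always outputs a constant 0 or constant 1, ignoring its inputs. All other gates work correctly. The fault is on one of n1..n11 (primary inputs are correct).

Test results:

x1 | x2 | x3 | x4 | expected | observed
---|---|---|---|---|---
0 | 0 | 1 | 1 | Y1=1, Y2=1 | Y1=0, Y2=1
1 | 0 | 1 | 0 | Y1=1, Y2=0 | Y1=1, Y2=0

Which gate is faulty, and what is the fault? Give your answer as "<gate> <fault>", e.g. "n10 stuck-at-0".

Fault-free values for test 1 (x1=0, x2=0, x3=1, x4=1): n1=0, n2=1, n3=1, n4=1, n5=0, n6=1, n7=0, n8=1, n9=1, n10=1, n11=1, giving Y1=1, Y2=1. Observed Y1=0, Y2=1.
Test 1: faults giving observed Y1=0, Y2=1 are {n7 stuck-at-1, n8 stuck-at-0}.
Test 2 (x1=1, x2=0, x3=1, x4=0): fault-free n1=1, n2=1, n3=1, n4=0, n5=1, n6=1, n7=1, n8=1, n9=1, n10=1, n11=0 → Y1=1, Y2=0; observed Y1=1, Y2=0. Eliminates n8 stuck-at-0.
Only n7 stuck-at-1 is consistent with every test.

n7 stuck-at-1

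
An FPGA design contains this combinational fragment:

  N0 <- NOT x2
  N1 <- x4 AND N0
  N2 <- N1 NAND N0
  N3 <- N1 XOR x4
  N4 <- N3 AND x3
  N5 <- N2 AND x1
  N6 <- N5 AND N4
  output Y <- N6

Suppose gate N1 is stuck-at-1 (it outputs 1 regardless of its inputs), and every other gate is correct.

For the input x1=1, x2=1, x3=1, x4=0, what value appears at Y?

Propagate with N1 forced: N0=0, N1=1 [stuck-at-1], N2=1, N3=1, N4=1, N5=1, N6=1.
So Y = 1. (Without the fault it would be 0.)

1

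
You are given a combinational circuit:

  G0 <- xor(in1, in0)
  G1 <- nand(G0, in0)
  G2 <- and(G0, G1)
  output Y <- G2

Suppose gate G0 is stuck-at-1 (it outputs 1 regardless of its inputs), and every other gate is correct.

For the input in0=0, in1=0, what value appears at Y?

Propagate with G0 forced: G0=1 [stuck-at-1], G1=1, G2=1.
So Y = 1. (Without the fault it would be 0.)

1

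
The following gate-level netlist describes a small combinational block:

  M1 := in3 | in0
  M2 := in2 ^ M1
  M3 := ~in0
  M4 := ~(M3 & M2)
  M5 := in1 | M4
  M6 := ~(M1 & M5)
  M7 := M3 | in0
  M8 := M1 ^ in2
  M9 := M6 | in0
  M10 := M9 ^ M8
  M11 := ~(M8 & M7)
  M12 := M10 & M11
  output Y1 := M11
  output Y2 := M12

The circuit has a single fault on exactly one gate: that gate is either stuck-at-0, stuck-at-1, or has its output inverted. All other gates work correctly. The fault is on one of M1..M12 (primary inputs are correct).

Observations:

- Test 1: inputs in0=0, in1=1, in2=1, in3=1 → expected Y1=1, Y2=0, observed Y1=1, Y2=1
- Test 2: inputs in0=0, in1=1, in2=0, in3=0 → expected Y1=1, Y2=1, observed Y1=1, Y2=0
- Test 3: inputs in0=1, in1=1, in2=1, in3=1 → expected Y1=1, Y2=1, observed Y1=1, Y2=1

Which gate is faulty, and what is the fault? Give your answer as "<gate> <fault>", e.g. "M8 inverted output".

Fault-free values for test 1 (in0=0, in1=1, in2=1, in3=1): M1=1, M2=0, M3=1, M4=1, M5=1, M6=0, M7=1, M8=0, M9=0, M10=0, M11=1, M12=0, giving Y1=1, Y2=0. Observed Y1=1, Y2=1.
Test 1: faults giving observed Y1=1, Y2=1 are {M5 stuck-at-0, M5 inverted output, M6 stuck-at-1, M6 inverted output, M9 stuck-at-1, M9 inverted output, M10 stuck-at-1, M10 inverted output, M12 stuck-at-1, M12 inverted output}.
Test 2 (in0=0, in1=1, in2=0, in3=0): fault-free M1=0, M2=0, M3=1, M4=1, M5=1, M6=1, M7=1, M8=0, M9=1, M10=1, M11=1, M12=1 → Y1=1, Y2=1; observed Y1=1, Y2=0. Eliminates M5 stuck-at-0, M5 inverted output, M6 stuck-at-1, M9 stuck-at-1, M10 stuck-at-1, M12 stuck-at-1.
Test 3 (in0=1, in1=1, in2=1, in3=1): fault-free M1=1, M2=0, M3=0, M4=1, M5=1, M6=0, M7=1, M8=0, M9=1, M10=1, M11=1, M12=1 → Y1=1, Y2=1; observed Y1=1, Y2=1. Eliminates M9 inverted output, M10 inverted output, M12 inverted output.
Only M6 inverted output is consistent with every test.

M6 inverted output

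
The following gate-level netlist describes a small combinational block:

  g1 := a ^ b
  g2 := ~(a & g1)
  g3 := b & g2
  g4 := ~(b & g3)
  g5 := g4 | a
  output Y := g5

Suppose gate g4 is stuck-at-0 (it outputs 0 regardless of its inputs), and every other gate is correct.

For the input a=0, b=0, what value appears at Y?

0

Propagate with g4 forced: g1=0, g2=1, g3=0, g4=0 [stuck-at-0], g5=0.
So Y = 0. (Without the fault it would be 1.)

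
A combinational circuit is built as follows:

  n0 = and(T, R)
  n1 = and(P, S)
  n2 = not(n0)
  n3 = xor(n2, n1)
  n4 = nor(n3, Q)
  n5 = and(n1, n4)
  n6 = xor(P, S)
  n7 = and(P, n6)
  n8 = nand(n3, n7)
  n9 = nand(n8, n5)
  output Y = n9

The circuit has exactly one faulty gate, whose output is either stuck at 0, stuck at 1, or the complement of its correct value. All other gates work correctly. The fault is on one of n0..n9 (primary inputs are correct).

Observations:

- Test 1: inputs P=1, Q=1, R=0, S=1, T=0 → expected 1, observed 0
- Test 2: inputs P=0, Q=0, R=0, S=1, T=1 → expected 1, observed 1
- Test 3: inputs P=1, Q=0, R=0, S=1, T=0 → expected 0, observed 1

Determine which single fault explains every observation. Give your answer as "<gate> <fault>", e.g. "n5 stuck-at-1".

Fault-free values for test 1 (P=1, Q=1, R=0, S=1, T=0): n0=0, n1=1, n2=1, n3=0, n4=0, n5=0, n6=0, n7=0, n8=1, n9=1, giving Y=1. Observed 0.
Test 1: faults giving observed 0 are {n4 stuck-at-1, n4 inverted output, n5 stuck-at-1, n5 inverted output, n9 stuck-at-0, n9 inverted output}.
Test 2 (P=0, Q=0, R=0, S=1, T=1): fault-free n0=0, n1=0, n2=1, n3=1, n4=0, n5=0, n6=1, n7=0, n8=1, n9=1 → 1; observed 1. Eliminates n5 stuck-at-1, n5 inverted output, n9 stuck-at-0, n9 inverted output.
Test 3 (P=1, Q=0, R=0, S=1, T=0): fault-free n0=0, n1=1, n2=1, n3=0, n4=1, n5=1, n6=0, n7=0, n8=1, n9=0 → 0; observed 1. Eliminates n4 stuck-at-1.
Only n4 inverted output is consistent with every test.

n4 inverted output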